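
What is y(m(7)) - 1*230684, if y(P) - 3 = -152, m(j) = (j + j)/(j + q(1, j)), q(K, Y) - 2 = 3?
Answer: -230833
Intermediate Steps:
q(K, Y) = 5 (q(K, Y) = 2 + 3 = 5)
m(j) = 2*j/(5 + j) (m(j) = (j + j)/(j + 5) = (2*j)/(5 + j) = 2*j/(5 + j))
y(P) = -149 (y(P) = 3 - 152 = -149)
y(m(7)) - 1*230684 = -149 - 1*230684 = -149 - 230684 = -230833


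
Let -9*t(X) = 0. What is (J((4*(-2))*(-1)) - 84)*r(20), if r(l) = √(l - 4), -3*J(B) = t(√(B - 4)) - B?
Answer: -976/3 ≈ -325.33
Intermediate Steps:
t(X) = 0 (t(X) = -⅑*0 = 0)
J(B) = B/3 (J(B) = -(0 - B)/3 = -(-1)*B/3 = B/3)
r(l) = √(-4 + l)
(J((4*(-2))*(-1)) - 84)*r(20) = (((4*(-2))*(-1))/3 - 84)*√(-4 + 20) = ((-8*(-1))/3 - 84)*√16 = ((⅓)*8 - 84)*4 = (8/3 - 84)*4 = -244/3*4 = -976/3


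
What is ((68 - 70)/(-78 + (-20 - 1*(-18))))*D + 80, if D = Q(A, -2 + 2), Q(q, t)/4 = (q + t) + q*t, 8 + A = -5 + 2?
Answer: 789/10 ≈ 78.900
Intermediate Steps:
A = -11 (A = -8 + (-5 + 2) = -8 - 3 = -11)
Q(q, t) = 4*q + 4*t + 4*q*t (Q(q, t) = 4*((q + t) + q*t) = 4*(q + t + q*t) = 4*q + 4*t + 4*q*t)
D = -44 (D = 4*(-11) + 4*(-2 + 2) + 4*(-11)*(-2 + 2) = -44 + 4*0 + 4*(-11)*0 = -44 + 0 + 0 = -44)
((68 - 70)/(-78 + (-20 - 1*(-18))))*D + 80 = ((68 - 70)/(-78 + (-20 - 1*(-18))))*(-44) + 80 = -2/(-78 + (-20 + 18))*(-44) + 80 = -2/(-78 - 2)*(-44) + 80 = -2/(-80)*(-44) + 80 = -2*(-1/80)*(-44) + 80 = (1/40)*(-44) + 80 = -11/10 + 80 = 789/10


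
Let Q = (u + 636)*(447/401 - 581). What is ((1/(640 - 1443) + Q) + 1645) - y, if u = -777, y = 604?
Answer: 26663401804/322003 ≈ 82805.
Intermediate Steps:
Q = 32787294/401 (Q = (-777 + 636)*(447/401 - 581) = -141*(447*(1/401) - 581) = -141*(447/401 - 581) = -141*(-232534/401) = 32787294/401 ≈ 81764.)
((1/(640 - 1443) + Q) + 1645) - y = ((1/(640 - 1443) + 32787294/401) + 1645) - 1*604 = ((1/(-803) + 32787294/401) + 1645) - 604 = ((-1/803 + 32787294/401) + 1645) - 604 = (26328196681/322003 + 1645) - 604 = 26857891616/322003 - 604 = 26663401804/322003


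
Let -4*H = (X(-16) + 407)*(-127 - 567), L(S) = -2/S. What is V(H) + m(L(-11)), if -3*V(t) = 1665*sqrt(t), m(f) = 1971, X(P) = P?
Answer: 1971 - 555*sqrt(271354)/2 ≈ -1.4258e+5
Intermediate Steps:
H = 135677/2 (H = -(-16 + 407)*(-127 - 567)/4 = -391*(-694)/4 = -1/4*(-271354) = 135677/2 ≈ 67839.)
V(t) = -555*sqrt(t)
V(H) + m(L(-11)) = -555*sqrt(271354)/2 + 1971 = 1971 - 555*sqrt(271354)/2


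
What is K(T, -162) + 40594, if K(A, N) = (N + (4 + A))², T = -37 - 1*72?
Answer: 111883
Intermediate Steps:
T = -109 (T = -37 - 72 = -109)
K(A, N) = (4 + A + N)²
K(T, -162) + 40594 = (4 - 109 - 162)² + 40594 = (-267)² + 40594 = 71289 + 40594 = 111883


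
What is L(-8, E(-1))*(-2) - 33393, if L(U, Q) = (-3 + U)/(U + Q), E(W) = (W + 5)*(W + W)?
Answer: -267155/8 ≈ -33394.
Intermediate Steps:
E(W) = 2*W*(5 + W) (E(W) = (5 + W)*(2*W) = 2*W*(5 + W))
L(U, Q) = (-3 + U)/(Q + U)
L(-8, E(-1))*(-2) - 33393 = ((-3 - 8)/(2*(-1)*(5 - 1) - 8))*(-2) - 33393 = (-11/(2*(-1)*4 - 8))*(-2) - 33393 = (-11/(-8 - 8))*(-2) - 33393 = (-11/(-16))*(-2) - 33393 = -1/16*(-11)*(-2) - 33393 = (11/16)*(-2) - 33393 = -11/8 - 33393 = -267155/8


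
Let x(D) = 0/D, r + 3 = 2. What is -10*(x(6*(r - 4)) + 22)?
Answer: -220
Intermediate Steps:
r = -1 (r = -3 + 2 = -1)
x(D) = 0
-10*(x(6*(r - 4)) + 22) = -10*(0 + 22) = -10*22 = -220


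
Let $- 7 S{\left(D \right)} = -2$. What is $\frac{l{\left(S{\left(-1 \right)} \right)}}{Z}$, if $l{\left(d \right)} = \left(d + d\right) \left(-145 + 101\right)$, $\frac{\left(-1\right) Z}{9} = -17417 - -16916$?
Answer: $- \frac{176}{31563} \approx -0.0055761$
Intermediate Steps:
$S{\left(D \right)} = \frac{2}{7}$ ($S{\left(D \right)} = \left(- \frac{1}{7}\right) \left(-2\right) = \frac{2}{7}$)
$Z = 4509$ ($Z = - 9 \left(-17417 - -16916\right) = - 9 \left(-17417 + 16916\right) = \left(-9\right) \left(-501\right) = 4509$)
$l{\left(d \right)} = - 88 d$ ($l{\left(d \right)} = 2 d \left(-44\right) = - 88 d$)
$\frac{l{\left(S{\left(-1 \right)} \right)}}{Z} = \frac{\left(-88\right) \frac{2}{7}}{4509} = \left(- \frac{176}{7}\right) \frac{1}{4509} = - \frac{176}{31563}$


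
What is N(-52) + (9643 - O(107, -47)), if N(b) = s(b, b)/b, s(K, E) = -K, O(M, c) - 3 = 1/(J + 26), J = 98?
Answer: 1195235/124 ≈ 9639.0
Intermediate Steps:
O(M, c) = 373/124 (O(M, c) = 3 + 1/(98 + 26) = 3 + 1/124 = 373/124)
N(b) = -1 (N(b) = (-b)/b = -1)
N(-52) + (9643 - O(107, -47)) = -1 + (9643 - 1*373/124) = -1 + (9643 - 373/124) = -1 + 1195359/124 = 1195235/124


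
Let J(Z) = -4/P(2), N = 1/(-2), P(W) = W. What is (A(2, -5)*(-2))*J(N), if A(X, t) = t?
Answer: -20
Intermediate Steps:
N = -½ ≈ -0.50000
J(Z) = -2 (J(Z) = -4/2 = -4*½ = -2)
(A(2, -5)*(-2))*J(N) = -5*(-2)*(-2) = 10*(-2) = -20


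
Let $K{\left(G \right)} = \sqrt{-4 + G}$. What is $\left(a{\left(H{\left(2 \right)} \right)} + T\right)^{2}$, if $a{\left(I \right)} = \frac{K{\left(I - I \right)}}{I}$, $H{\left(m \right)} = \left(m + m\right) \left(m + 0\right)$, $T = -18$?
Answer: $\frac{\left(72 - i\right)^{2}}{16} \approx 323.94 - 9.0 i$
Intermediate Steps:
$H{\left(m \right)} = 2 m^{2}$ ($H{\left(m \right)} = 2 m m = 2 m^{2}$)
$a{\left(I \right)} = \frac{2 i}{I}$ ($a{\left(I \right)} = \frac{\sqrt{-4 + \left(I - I\right)}}{I} = \frac{\sqrt{-4 + 0}}{I} = \frac{\sqrt{-4}}{I} = \frac{2 i}{I}$)
$\left(a{\left(H{\left(2 \right)} \right)} + T\right)^{2} = \left(\frac{2 i}{2 \cdot 2^{2}} - 18\right)^{2} = \left(\frac{2 i}{2 \cdot 4} - 18\right)^{2} = \left(\frac{2 i}{8} - 18\right)^{2} = \left(2 i \frac{1}{8} - 18\right)^{2} = \left(\frac{i}{4} - 18\right)^{2} = \left(-18 + \frac{i}{4}\right)^{2}$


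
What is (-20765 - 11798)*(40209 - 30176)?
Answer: -326704579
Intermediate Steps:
(-20765 - 11798)*(40209 - 30176) = -32563*10033 = -326704579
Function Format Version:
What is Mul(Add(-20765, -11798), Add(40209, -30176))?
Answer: -326704579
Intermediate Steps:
Mul(Add(-20765, -11798), Add(40209, -30176)) = Mul(-32563, 10033) = -326704579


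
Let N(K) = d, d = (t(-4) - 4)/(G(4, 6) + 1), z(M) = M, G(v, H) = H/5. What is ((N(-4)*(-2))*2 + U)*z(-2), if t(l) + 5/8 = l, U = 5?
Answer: -455/11 ≈ -41.364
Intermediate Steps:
G(v, H) = H/5 (G(v, H) = H*(⅕) = H/5)
t(l) = -5/8 + l
d = -345/88 (d = ((-5/8 - 4) - 4)/((⅕)*6 + 1) = (-37/8 - 4)/(6/5 + 1) = -69/(8*11/5) = -69/8*5/11 = -345/88 ≈ -3.9205)
N(K) = -345/88
((N(-4)*(-2))*2 + U)*z(-2) = (-345/88*(-2)*2 + 5)*(-2) = ((345/44)*2 + 5)*(-2) = (345/22 + 5)*(-2) = (455/22)*(-2) = -455/11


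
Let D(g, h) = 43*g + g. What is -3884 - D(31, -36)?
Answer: -5248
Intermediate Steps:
D(g, h) = 44*g
-3884 - D(31, -36) = -3884 - 44*31 = -3884 - 1*1364 = -3884 - 1364 = -5248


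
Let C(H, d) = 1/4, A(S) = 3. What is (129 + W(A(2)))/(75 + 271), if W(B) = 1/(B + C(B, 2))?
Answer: 1681/4498 ≈ 0.37372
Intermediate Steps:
C(H, d) = ¼
W(B) = 1/(¼ + B) (W(B) = 1/(B + ¼) = 1/(¼ + B))
(129 + W(A(2)))/(75 + 271) = (129 + 4/(1 + 4*3))/(75 + 271) = (129 + 4/(1 + 12))/346 = (129 + 4/13)*(1/346) = (1681/13)*(1/346) = 1681/4498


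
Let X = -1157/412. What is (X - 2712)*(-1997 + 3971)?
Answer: -1103960487/206 ≈ -5.3590e+6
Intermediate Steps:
X = -1157/412 (X = -1157*1/412 = -1157/412 ≈ -2.8083)
(X - 2712)*(-1997 + 3971) = (-1157/412 - 2712)*(-1997 + 3971) = -1118501/412*1974 = -1103960487/206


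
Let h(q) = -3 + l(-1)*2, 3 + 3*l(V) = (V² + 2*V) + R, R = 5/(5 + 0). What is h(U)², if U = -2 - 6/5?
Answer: 25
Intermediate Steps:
R = 1 (R = 5/5 = 5*(⅕) = 1)
U = -16/5 (U = -2 - 6/5 = -16/5 ≈ -3.2000)
l(V) = -⅔ + V²/3 + 2*V/3 (l(V) = -1 + ((V² + 2*V) + 1)/3 = -1 + (1 + V² + 2*V)/3 = -1 + (⅓ + V²/3 + 2*V/3) = -⅔ + V²/3 + 2*V/3)
h(q) = -5 (h(q) = -3 + (-⅔ + (⅓)*(-1)² + (⅔)*(-1))*2 = -3 + (-⅔ + (⅓)*1 - ⅔)*2 = -3 + (-⅔ + ⅓ - ⅔)*2 = -3 - 1*2 = -3 - 2 = -5)
h(U)² = (-5)² = 25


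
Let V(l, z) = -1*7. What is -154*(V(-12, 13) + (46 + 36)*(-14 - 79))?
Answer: 1175482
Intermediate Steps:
V(l, z) = -7
-154*(V(-12, 13) + (46 + 36)*(-14 - 79)) = -154*(-7 + (46 + 36)*(-14 - 79)) = -154*(-7 + 82*(-93)) = -154*(-7 - 7626) = -154*(-7633) = 1175482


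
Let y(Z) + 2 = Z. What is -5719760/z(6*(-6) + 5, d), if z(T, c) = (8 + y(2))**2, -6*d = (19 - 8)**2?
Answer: -357485/4 ≈ -89371.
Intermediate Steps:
y(Z) = -2 + Z
d = -121/6 (d = -(19 - 8)**2/6 = -1/6*11**2 = -1/6*121 = -121/6 ≈ -20.167)
z(T, c) = 64 (z(T, c) = (8 + (-2 + 2))**2 = (8 + 0)**2 = 8**2 = 64)
-5719760/z(6*(-6) + 5, d) = -5719760/64 = -5719760*1/64 = -357485/4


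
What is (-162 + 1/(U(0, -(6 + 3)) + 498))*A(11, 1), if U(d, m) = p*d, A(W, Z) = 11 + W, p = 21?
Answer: -887425/249 ≈ -3564.0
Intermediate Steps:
U(d, m) = 21*d
(-162 + 1/(U(0, -(6 + 3)) + 498))*A(11, 1) = (-162 + 1/(21*0 + 498))*(11 + 11) = (-162 + 1/(0 + 498))*22 = (-162 + 1/498)*22 = -80675/498*22 = -887425/249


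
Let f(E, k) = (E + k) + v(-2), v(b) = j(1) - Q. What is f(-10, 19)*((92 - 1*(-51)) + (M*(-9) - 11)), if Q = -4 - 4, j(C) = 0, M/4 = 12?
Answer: -5100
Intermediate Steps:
M = 48 (M = 4*12 = 48)
Q = -8
v(b) = 8 (v(b) = 0 - 1*(-8) = 0 + 8 = 8)
f(E, k) = 8 + E + k (f(E, k) = (E + k) + 8 = 8 + E + k)
f(-10, 19)*((92 - 1*(-51)) + (M*(-9) - 11)) = (8 - 10 + 19)*((92 - 1*(-51)) + (48*(-9) - 11)) = 17*((92 + 51) + (-432 - 11)) = 17*(143 - 443) = 17*(-300) = -5100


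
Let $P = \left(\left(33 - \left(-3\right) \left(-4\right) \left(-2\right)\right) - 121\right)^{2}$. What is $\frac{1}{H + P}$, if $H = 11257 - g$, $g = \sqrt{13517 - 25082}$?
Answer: $\frac{15353}{235726174} + \frac{3 i \sqrt{1285}}{235726174} \approx 6.5131 \cdot 10^{-5} + 4.5621 \cdot 10^{-7} i$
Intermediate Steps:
$g = 3 i \sqrt{1285}$ ($g = \sqrt{-11565} = 3 i \sqrt{1285} \approx 107.54 i$)
$P = 4096$ ($P = \left(\left(33 - 12 \left(-2\right)\right) - 121\right)^{2} = \left(\left(33 - -24\right) - 121\right)^{2} = \left(\left(33 + 24\right) - 121\right)^{2} = \left(57 - 121\right)^{2} = \left(-64\right)^{2} = 4096$)
$H = 11257 - 3 i \sqrt{1285} \approx 11257.0 - 107.54 i$
$\frac{1}{H + P} = \frac{1}{\left(11257 - 3 i \sqrt{1285}\right) + 4096} = \frac{1}{15353 - 3 i \sqrt{1285}}$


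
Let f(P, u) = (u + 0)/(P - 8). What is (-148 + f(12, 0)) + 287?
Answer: 139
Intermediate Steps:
f(P, u) = u/(-8 + P)
(-148 + f(12, 0)) + 287 = (-148 + 0/(-8 + 12)) + 287 = (-148 + 0/4) + 287 = (-148 + 0*(¼)) + 287 = (-148 + 0) + 287 = -148 + 287 = 139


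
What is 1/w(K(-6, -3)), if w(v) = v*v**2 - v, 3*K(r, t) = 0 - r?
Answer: 1/6 ≈ 0.16667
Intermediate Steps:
K(r, t) = -r/3 (K(r, t) = (0 - r)/3 = (-r)/3 = -r/3)
w(v) = v**3 - v
1/w(K(-6, -3)) = 1/((-1/3*(-6))**3 - (-1)*(-6)/3) = 1/(2**3 - 1*2) = 1/(8 - 2) = 1/6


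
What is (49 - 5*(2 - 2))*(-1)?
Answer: -49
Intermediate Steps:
(49 - 5*(2 - 2))*(-1) = (49 - 5*0)*(-1) = (49 + 0)*(-1) = 49*(-1) = -49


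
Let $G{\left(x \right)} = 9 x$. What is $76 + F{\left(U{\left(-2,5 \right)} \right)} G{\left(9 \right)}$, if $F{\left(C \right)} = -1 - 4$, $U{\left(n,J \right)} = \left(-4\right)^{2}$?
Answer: $-329$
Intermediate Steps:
$U{\left(n,J \right)} = 16$
$F{\left(C \right)} = -5$ ($F{\left(C \right)} = -1 - 4 = -5$)
$76 + F{\left(U{\left(-2,5 \right)} \right)} G{\left(9 \right)} = 76 - 5 \cdot 9 \cdot 9 = 76 - 405 = -329$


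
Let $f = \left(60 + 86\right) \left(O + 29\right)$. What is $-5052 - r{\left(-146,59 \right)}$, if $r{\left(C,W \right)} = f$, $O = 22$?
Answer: $-12498$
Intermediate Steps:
$f = 7446$ ($f = \left(60 + 86\right) \left(22 + 29\right) = 146 \cdot 51 = 7446$)
$r{\left(C,W \right)} = 7446$
$-5052 - r{\left(-146,59 \right)} = -5052 - 7446 = -12498$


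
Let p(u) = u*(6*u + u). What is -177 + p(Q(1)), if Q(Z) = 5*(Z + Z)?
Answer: 523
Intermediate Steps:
Q(Z) = 10*Z (Q(Z) = 5*(2*Z) = 10*Z)
p(u) = 7*u² (p(u) = u*(7*u) = 7*u²)
-177 + p(Q(1)) = -177 + 7*(10*1)² = -177 + 7*10² = -177 + 7*100 = -177 + 700 = 523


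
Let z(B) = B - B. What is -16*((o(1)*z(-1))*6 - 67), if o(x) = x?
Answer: 1072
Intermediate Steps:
z(B) = 0
-16*((o(1)*z(-1))*6 - 67) = -16*((1*0)*6 - 67) = -16*(0*6 - 67) = -16*(0 - 67) = -16*(-67) = 1072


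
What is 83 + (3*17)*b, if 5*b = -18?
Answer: -503/5 ≈ -100.60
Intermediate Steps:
b = -18/5 (b = (⅕)*(-18) = -18/5 ≈ -3.6000)
83 + (3*17)*b = 83 + (3*17)*(-18/5) = 83 + 51*(-18/5) = 83 - 918/5 = -503/5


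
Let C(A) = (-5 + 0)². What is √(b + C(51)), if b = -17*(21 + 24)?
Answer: 2*I*√185 ≈ 27.203*I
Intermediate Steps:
C(A) = 25 (C(A) = (-5)² = 25)
b = -765 (b = -17*45 = -765)
√(b + C(51)) = √(-765 + 25) = √(-740) = 2*I*√185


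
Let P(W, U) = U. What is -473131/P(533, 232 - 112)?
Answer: -473131/120 ≈ -3942.8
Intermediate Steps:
-473131/P(533, 232 - 112) = -473131/(232 - 112) = -473131/120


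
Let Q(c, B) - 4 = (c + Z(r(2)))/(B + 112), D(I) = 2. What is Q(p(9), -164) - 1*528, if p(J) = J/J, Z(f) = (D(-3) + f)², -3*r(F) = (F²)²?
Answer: -245341/468 ≈ -524.23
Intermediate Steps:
r(F) = -F⁴/3
Z(f) = (2 + f)²
p(J) = 1
Q(c, B) = 4 + (100/9 + c)/(112 + B) (Q(c, B) = 4 + (c + (2 - ⅓*2⁴)²)/(B + 112) = 4 + (c + (2 - ⅓*16)²)/(112 + B) = 4 + (c + (2 - 16/3)²)/(112 + B) = 4 + (c + (-10/3)²)/(112 + B) = 4 + (c + 100/9)/(112 + B) = 4 + (100/9 + c)/(112 + B))
Q(p(9), -164) - 1*528 = (4132/9 + 1 + 4*(-164))/(112 - 164) - 1*528 = (4132/9 + 1 - 656)/(-52) - 528 = -1/52*(-1763/9) - 528 = 1763/468 - 528 = -245341/468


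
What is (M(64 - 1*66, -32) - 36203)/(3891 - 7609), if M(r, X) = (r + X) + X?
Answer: 36269/3718 ≈ 9.7550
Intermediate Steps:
M(r, X) = r + 2*X (M(r, X) = (X + r) + X = r + 2*X)
(M(64 - 1*66, -32) - 36203)/(3891 - 7609) = (((64 - 1*66) + 2*(-32)) - 36203)/(3891 - 7609) = (((64 - 66) - 64) - 36203)/(-3718) = ((-2 - 64) - 36203)*(-1/3718) = (-66 - 36203)*(-1/3718) = -36269*(-1/3718) = 36269/3718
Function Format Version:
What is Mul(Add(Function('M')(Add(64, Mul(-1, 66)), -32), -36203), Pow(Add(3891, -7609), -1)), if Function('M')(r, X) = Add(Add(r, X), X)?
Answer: Rational(36269, 3718) ≈ 9.7550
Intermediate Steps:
Function('M')(r, X) = Add(r, Mul(2, X)) (Function('M')(r, X) = Add(Add(X, r), X) = Add(r, Mul(2, X)))
Mul(Add(Function('M')(Add(64, Mul(-1, 66)), -32), -36203), Pow(Add(3891, -7609), -1)) = Mul(Add(Add(Add(64, Mul(-1, 66)), Mul(2, -32)), -36203), Pow(Add(3891, -7609), -1)) = Mul(Add(Add(Add(64, -66), -64), -36203), Pow(-3718, -1)) = Mul(Add(Add(-2, -64), -36203), Rational(-1, 3718)) = Mul(Add(-66, -36203), Rational(-1, 3718)) = Mul(-36269, Rational(-1, 3718)) = Rational(36269, 3718)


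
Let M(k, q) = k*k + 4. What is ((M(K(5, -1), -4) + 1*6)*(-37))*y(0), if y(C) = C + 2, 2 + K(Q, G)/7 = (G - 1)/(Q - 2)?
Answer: -238724/9 ≈ -26525.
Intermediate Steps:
K(Q, G) = -14 + 7*(-1 + G)/(-2 + Q) (K(Q, G) = -14 + 7*((G - 1)/(Q - 2)) = -14 + 7*((-1 + G)/(-2 + Q)) = -14 + 7*(-1 + G)/(-2 + Q))
y(C) = 2 + C
M(k, q) = 4 + k² (M(k, q) = k² + 4 = 4 + k²)
((M(K(5, -1), -4) + 1*6)*(-37))*y(0) = (((4 + (7*(3 - 1 - 2*5)/(-2 + 5))²) + 1*6)*(-37))*(2 + 0) = (((4 + (7*(3 - 1 - 10)/3)²) + 6)*(-37))*2 = (((4 + (7*(⅓)*(-8))²) + 6)*(-37))*2 = (((4 + (-56/3)²) + 6)*(-37))*2 = (((4 + 3136/9) + 6)*(-37))*2 = ((3172/9 + 6)*(-37))*2 = ((3226/9)*(-37))*2 = -119362/9*2 = -238724/9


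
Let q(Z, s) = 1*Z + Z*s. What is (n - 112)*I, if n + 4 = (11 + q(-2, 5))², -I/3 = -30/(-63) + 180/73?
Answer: 518650/511 ≈ 1015.0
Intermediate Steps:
q(Z, s) = Z + Z*s
I = -4510/511 (I = -3*(-30/(-63) + 180/73) = -3*(-30*(-1/63) + 180*(1/73)) = -3*(10/21 + 180/73) = -3*4510/1533 = -4510/511 ≈ -8.8258)
n = -3 (n = -4 + (11 - 2*(1 + 5))² = -4 + (11 - 2*6)² = -4 + (11 - 12)² = -4 + (-1)² = -4 + 1 = -3)
(n - 112)*I = (-3 - 112)*(-4510/511) = -115*(-4510/511) = 518650/511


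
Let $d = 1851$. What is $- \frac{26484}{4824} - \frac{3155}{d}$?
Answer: $- \frac{1784489}{248034} \approx -7.1945$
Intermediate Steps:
$- \frac{26484}{4824} - \frac{3155}{d} = - \frac{26484}{4824} - \frac{3155}{1851} = \left(-26484\right) \frac{1}{4824} - \frac{3155}{1851} = - \frac{2207}{402} - \frac{3155}{1851} = - \frac{1784489}{248034}$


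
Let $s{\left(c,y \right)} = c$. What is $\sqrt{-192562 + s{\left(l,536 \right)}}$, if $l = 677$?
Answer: $i \sqrt{191885} \approx 438.05 i$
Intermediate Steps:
$\sqrt{-192562 + s{\left(l,536 \right)}} = \sqrt{-192562 + 677} = \sqrt{-191885} = i \sqrt{191885}$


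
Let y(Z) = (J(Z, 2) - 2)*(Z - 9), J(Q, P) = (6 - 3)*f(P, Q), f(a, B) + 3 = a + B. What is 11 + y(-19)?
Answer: 1747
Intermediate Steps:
f(a, B) = -3 + B + a (f(a, B) = -3 + (a + B) = -3 + (B + a) = -3 + B + a)
J(Q, P) = -9 + 3*P + 3*Q (J(Q, P) = (6 - 3)*(-3 + Q + P) = 3*(-3 + P + Q) = -9 + 3*P + 3*Q)
y(Z) = (-9 + Z)*(-5 + 3*Z) (y(Z) = ((-9 + 3*2 + 3*Z) - 2)*(Z - 9) = ((-9 + 6 + 3*Z) - 2)*(-9 + Z) = ((-3 + 3*Z) - 2)*(-9 + Z) = (-5 + 3*Z)*(-9 + Z) = (-9 + Z)*(-5 + 3*Z))
11 + y(-19) = 11 + (45 - 32*(-19) + 3*(-19)²) = 11 + (45 + 608 + 3*361) = 11 + (45 + 608 + 1083) = 11 + 1736 = 1747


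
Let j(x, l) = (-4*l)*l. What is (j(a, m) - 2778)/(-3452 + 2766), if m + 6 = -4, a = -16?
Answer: 227/49 ≈ 4.6327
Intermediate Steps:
m = -10 (m = -6 - 4 = -10)
j(x, l) = -4*l**2
(j(a, m) - 2778)/(-3452 + 2766) = (-4*(-10)**2 - 2778)/(-3452 + 2766) = (-4*100 - 2778)/(-686) = (-400 - 2778)*(-1/686) = -3178*(-1/686) = 227/49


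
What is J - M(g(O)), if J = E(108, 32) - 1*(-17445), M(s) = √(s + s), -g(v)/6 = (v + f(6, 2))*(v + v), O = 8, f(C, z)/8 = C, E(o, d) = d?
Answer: 17477 - 16*I*√42 ≈ 17477.0 - 103.69*I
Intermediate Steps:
f(C, z) = 8*C
g(v) = -12*v*(48 + v) (g(v) = -6*(v + 8*6)*(v + v) = -6*(v + 48)*2*v = -6*(48 + v)*2*v = -12*v*(48 + v))
M(s) = √2*√s (M(s) = √(2*s) = √2*√s)
J = 17477 (J = 32 - 1*(-17445) = 32 + 17445 = 17477)
J - M(g(O)) = 17477 - √2*√(-12*8*(48 + 8)) = 17477 - √2*√(-12*8*56) = 17477 - √2*√(-5376) = 17477 - √2*16*I*√21 = 17477 - 16*I*√42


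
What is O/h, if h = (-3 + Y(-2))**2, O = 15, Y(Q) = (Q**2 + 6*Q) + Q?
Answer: 15/169 ≈ 0.088757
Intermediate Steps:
Y(Q) = Q**2 + 7*Q
h = 169 (h = (-3 - 2*(7 - 2))**2 = (-3 - 2*5)**2 = (-3 - 10)**2 = (-13)**2 = 169)
O/h = 15/169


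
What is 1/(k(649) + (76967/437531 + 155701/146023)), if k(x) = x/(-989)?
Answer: 63186803731657/37025630441571 ≈ 1.7066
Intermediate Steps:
k(x) = -x/989 (k(x) = x*(-1/989) = -x/989)
1/(k(649) + (76967/437531 + 155701/146023)) = 1/(-1/989*649 + (76967/437531 + 155701/146023)) = 1/(-649/989 + (76967*(1/437531) + 155701*(1/146023))) = 1/(-649/989 + (76967/437531 + 155701/146023)) = 1/(-649/989 + 79362966472/63889589213) = 1/(37025630441571/63186803731657) = 63186803731657/37025630441571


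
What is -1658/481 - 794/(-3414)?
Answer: -2639249/821067 ≈ -3.2144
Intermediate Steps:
-1658/481 - 794/(-3414) = -1658*1/481 - 794*(-1/3414) = -1658/481 + 397/1707 = -2639249/821067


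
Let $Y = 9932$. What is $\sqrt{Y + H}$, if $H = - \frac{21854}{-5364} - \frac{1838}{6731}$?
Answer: $\frac{\sqrt{359780075965893070}}{6017514} \approx 99.678$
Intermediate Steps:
$H = \frac{68620121}{18052542}$ ($H = \left(-21854\right) \left(- \frac{1}{5364}\right) - \frac{1838}{6731} = \frac{10927}{2682} - \frac{1838}{6731} = \frac{68620121}{18052542} \approx 3.8011$)
$\sqrt{Y + H} = \sqrt{9932 + \frac{68620121}{18052542}} = \sqrt{\frac{179366467265}{18052542}} = \frac{\sqrt{359780075965893070}}{6017514}$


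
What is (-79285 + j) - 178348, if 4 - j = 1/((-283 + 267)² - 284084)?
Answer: -73122323811/283828 ≈ -2.5763e+5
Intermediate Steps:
j = 1135313/283828 (j = 4 - 1/((-283 + 267)² - 284084) = 4 - 1/((-16)² - 284084) = 4 - 1/(256 - 284084) = 4 - 1/(-283828) = 4 - 1*(-1/283828) = 4 + 1/283828 = 1135313/283828 ≈ 4.0000)
(-79285 + j) - 178348 = (-79285 + 1135313/283828) - 178348 = -22502167667/283828 - 178348 = -73122323811/283828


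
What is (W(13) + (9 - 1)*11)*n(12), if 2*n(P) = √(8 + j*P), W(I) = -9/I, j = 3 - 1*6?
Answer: 1135*I*√7/13 ≈ 230.99*I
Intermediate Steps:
j = -3 (j = 3 - 6 = -3)
n(P) = √(8 - 3*P)/2
(W(13) + (9 - 1)*11)*n(12) = (-9/13 + (9 - 1)*11)*(√(8 - 3*12)/2) = (-9*1/13 + 8*11)*(√(8 - 36)/2) = (-9/13 + 88)*(√(-28)/2) = 1135*((2*I*√7)/2)/13 = 1135*(I*√7)/13 = 1135*I*√7/13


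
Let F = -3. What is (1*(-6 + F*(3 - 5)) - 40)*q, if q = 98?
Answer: -3920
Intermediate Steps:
(1*(-6 + F*(3 - 5)) - 40)*q = (1*(-6 - 3*(3 - 5)) - 40)*98 = (1*(-6 - 3*(-2)) - 40)*98 = (1*(-6 + 6) - 40)*98 = (1*0 - 40)*98 = (0 - 40)*98 = -40*98 = -3920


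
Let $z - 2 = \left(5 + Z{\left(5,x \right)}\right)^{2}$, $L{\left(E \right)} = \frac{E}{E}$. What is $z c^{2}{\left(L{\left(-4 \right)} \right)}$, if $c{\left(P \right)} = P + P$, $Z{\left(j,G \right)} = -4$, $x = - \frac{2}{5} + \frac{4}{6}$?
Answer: $12$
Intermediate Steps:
$x = \frac{4}{15}$ ($x = \left(-2\right) \frac{1}{5} + 4 \cdot \frac{1}{6} = - \frac{2}{5} + \frac{2}{3} = \frac{4}{15} \approx 0.26667$)
$L{\left(E \right)} = 1$
$c{\left(P \right)} = 2 P$
$z = 3$ ($z = 2 + \left(5 - 4\right)^{2} = 2 + 1^{2} = 2 + 1 = 3$)
$z c^{2}{\left(L{\left(-4 \right)} \right)} = 3 \left(2 \cdot 1\right)^{2} = 3 \cdot 2^{2} = 3 \cdot 4 = 12$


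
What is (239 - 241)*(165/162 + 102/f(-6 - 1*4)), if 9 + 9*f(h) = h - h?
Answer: 5453/27 ≈ 201.96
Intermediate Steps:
f(h) = -1 (f(h) = -1 + (h - h)/9 = -1 + (⅑)*0 = -1 + 0 = -1)
(239 - 241)*(165/162 + 102/f(-6 - 1*4)) = (239 - 241)*(165/162 + 102/(-1)) = -2*(165*(1/162) + 102*(-1)) = -2*(55/54 - 102) = -2*(-5453/54) = 5453/27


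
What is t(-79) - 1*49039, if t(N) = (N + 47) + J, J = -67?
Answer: -49138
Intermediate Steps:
t(N) = -20 + N (t(N) = (N + 47) - 67 = (47 + N) - 67 = -20 + N)
t(-79) - 1*49039 = (-20 - 79) - 1*49039 = -99 - 49039 = -49138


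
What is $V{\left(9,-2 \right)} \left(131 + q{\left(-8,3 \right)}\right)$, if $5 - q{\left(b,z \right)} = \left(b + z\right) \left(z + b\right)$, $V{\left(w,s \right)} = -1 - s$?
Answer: $111$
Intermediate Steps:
$q{\left(b,z \right)} = 5 - \left(b + z\right)^{2}$ ($q{\left(b,z \right)} = 5 - \left(b + z\right) \left(z + b\right) = 5 - \left(b + z\right) \left(b + z\right) = 5 - \left(b + z\right)^{2}$)
$V{\left(9,-2 \right)} \left(131 + q{\left(-8,3 \right)}\right) = \left(-1 - -2\right) \left(131 + \left(5 - \left(-8 + 3\right)^{2}\right)\right) = \left(-1 + 2\right) \left(131 + \left(5 - \left(-5\right)^{2}\right)\right) = 1 \left(131 + \left(5 - 25\right)\right) = 1 \left(131 - 20\right) = 1 \cdot 111 = 111$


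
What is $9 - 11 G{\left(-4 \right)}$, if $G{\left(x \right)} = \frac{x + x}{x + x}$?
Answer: $-2$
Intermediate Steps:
$G{\left(x \right)} = 1$ ($G{\left(x \right)} = \frac{2 x}{2 x} = 2 x \frac{1}{2 x} = 1$)
$9 - 11 G{\left(-4 \right)} = 9 - 11 = -2$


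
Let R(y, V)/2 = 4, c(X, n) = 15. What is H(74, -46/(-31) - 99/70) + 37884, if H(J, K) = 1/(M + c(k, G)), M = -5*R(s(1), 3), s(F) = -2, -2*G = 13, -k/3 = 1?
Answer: 947099/25 ≈ 37884.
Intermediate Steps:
k = -3 (k = -3*1 = -3)
G = -13/2 (G = -1/2*13 = -13/2 ≈ -6.5000)
R(y, V) = 8 (R(y, V) = 2*4 = 8)
M = -40 (M = -5*8 = -40)
H(J, K) = -1/25 (H(J, K) = 1/(-40 + 15) = 1/(-25) = -1/25)
H(74, -46/(-31) - 99/70) + 37884 = -1/25 + 37884 = 947099/25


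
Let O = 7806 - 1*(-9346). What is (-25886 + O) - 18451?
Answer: -27185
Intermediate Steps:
O = 17152 (O = 7806 + 9346 = 17152)
(-25886 + O) - 18451 = (-25886 + 17152) - 18451 = -8734 - 18451 = -27185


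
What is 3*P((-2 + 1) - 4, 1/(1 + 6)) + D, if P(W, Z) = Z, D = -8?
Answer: -53/7 ≈ -7.5714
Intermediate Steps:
3*P((-2 + 1) - 4, 1/(1 + 6)) + D = 3/(1 + 6) - 8 = 3/7 - 8 = -53/7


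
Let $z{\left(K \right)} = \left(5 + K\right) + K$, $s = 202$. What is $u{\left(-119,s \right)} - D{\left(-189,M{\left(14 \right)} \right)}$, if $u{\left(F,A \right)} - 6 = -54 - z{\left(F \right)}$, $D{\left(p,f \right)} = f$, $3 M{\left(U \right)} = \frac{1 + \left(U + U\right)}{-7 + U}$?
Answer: $\frac{3856}{21} \approx 183.62$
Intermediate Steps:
$z{\left(K \right)} = 5 + 2 K$
$M{\left(U \right)} = \frac{1 + 2 U}{3 \left(-7 + U\right)}$ ($M{\left(U \right)} = \frac{\left(1 + \left(U + U\right)\right) \frac{1}{-7 + U}}{3} = \frac{\left(1 + 2 U\right) \frac{1}{-7 + U}}{3} = \frac{\frac{1}{-7 + U} \left(1 + 2 U\right)}{3} = \frac{1 + 2 U}{3 \left(-7 + U\right)}$)
$u{\left(F,A \right)} = -53 - 2 F$ ($u{\left(F,A \right)} = 6 - \left(59 + 2 F\right) = -53 - 2 F$)
$u{\left(-119,s \right)} - D{\left(-189,M{\left(14 \right)} \right)} = \left(-53 - -238\right) - \frac{1 + 2 \cdot 14}{3 \left(-7 + 14\right)} = \left(-53 + 238\right) - \frac{1 + 28}{3 \cdot 7} = 185 - \frac{1}{3} \cdot \frac{1}{7} \cdot 29 = 185 - \frac{29}{21} = \frac{3856}{21}$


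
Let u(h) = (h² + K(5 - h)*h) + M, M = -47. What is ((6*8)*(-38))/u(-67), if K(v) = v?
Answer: 912/191 ≈ 4.7749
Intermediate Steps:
u(h) = -47 + h² + h*(5 - h) (u(h) = (h² + (5 - h)*h) - 47 = (h² + h*(5 - h)) - 47 = -47 + h² + h*(5 - h))
((6*8)*(-38))/u(-67) = ((6*8)*(-38))/(-47 + 5*(-67)) = (48*(-38))/(-47 - 335) = -1824/(-382) = -1824*(-1/382) = 912/191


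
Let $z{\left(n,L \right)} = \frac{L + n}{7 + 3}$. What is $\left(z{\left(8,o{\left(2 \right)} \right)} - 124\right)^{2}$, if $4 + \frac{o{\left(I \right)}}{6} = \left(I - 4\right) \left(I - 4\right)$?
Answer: $\frac{379456}{25} \approx 15178.0$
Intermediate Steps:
$o{\left(I \right)} = -24 + 6 \left(-4 + I\right)^{2}$ ($o{\left(I \right)} = -24 + 6 \left(I - 4\right) \left(I - 4\right) = -24 + 6 \left(-4 + I\right) \left(-4 + I\right) = -24 + 6 \left(-4 + I\right)^{2}$)
$z{\left(n,L \right)} = \frac{L}{10} + \frac{n}{10}$ ($z{\left(n,L \right)} = \frac{L + n}{10} = \left(L + n\right) \frac{1}{10} = \frac{L}{10} + \frac{n}{10}$)
$\left(z{\left(8,o{\left(2 \right)} \right)} - 124\right)^{2} = \left(\left(\frac{-24 + 6 \left(-4 + 2\right)^{2}}{10} + \frac{1}{10} \cdot 8\right) - 124\right)^{2} = \left(\left(\frac{-24 + 6 \left(-2\right)^{2}}{10} + \frac{4}{5}\right) - 124\right)^{2} = \left(\left(\frac{-24 + 6 \cdot 4}{10} + \frac{4}{5}\right) - 124\right)^{2} = \left(\left(\frac{-24 + 24}{10} + \frac{4}{5}\right) - 124\right)^{2} = \left(\left(\frac{1}{10} \cdot 0 + \frac{4}{5}\right) - 124\right)^{2} = \left(\left(0 + \frac{4}{5}\right) - 124\right)^{2} = \left(\frac{4}{5} - 124\right)^{2} = \left(- \frac{616}{5}\right)^{2} = \frac{379456}{25}$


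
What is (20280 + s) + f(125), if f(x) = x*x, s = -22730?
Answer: 13175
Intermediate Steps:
f(x) = x²
(20280 + s) + f(125) = (20280 - 22730) + 125² = -2450 + 15625 = 13175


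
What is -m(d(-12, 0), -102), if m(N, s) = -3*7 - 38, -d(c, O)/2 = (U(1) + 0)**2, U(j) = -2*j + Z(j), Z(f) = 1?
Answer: 59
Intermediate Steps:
U(j) = 1 - 2*j (U(j) = -2*j + 1 = 1 - 2*j)
d(c, O) = -2 (d(c, O) = -2*((1 - 2*1) + 0)**2 = -2*((1 - 2) + 0)**2 = -2*(-1 + 0)**2 = -2*(-1)**2 = -2*1 = -2)
m(N, s) = -59 (m(N, s) = -21 - 38 = -59)
-m(d(-12, 0), -102) = -1*(-59) = 59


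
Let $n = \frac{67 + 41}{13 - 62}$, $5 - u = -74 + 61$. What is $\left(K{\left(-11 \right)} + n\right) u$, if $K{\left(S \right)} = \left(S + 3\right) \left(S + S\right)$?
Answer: $\frac{153288}{49} \approx 3128.3$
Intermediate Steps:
$u = 18$ ($u = 5 - \left(-74 + 61\right) = 5 - -13 = 5 + 13 = 18$)
$n = - \frac{108}{49}$ ($n = \frac{108}{-49} = 108 \left(- \frac{1}{49}\right) = - \frac{108}{49} \approx -2.2041$)
$K{\left(S \right)} = 2 S \left(3 + S\right)$ ($K{\left(S \right)} = \left(3 + S\right) 2 S = 2 S \left(3 + S\right)$)
$\left(K{\left(-11 \right)} + n\right) u = \left(2 \left(-11\right) \left(3 - 11\right) - \frac{108}{49}\right) 18 = \left(2 \left(-11\right) \left(-8\right) - \frac{108}{49}\right) 18 = \left(176 - \frac{108}{49}\right) 18 = \frac{8516}{49} \cdot 18 = \frac{153288}{49}$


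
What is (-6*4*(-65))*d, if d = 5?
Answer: 7800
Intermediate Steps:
(-6*4*(-65))*d = (-6*4*(-65))*5 = -24*(-65)*5 = 1560*5 = 7800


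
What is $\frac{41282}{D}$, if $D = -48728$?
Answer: $- \frac{20641}{24364} \approx -0.84719$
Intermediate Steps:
$\frac{41282}{D} = \frac{41282}{-48728} = 41282 \left(- \frac{1}{48728}\right) = - \frac{20641}{24364}$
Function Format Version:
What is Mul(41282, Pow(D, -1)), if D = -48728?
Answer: Rational(-20641, 24364) ≈ -0.84719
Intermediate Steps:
Mul(41282, Pow(D, -1)) = Mul(41282, Pow(-48728, -1)) = Mul(41282, Rational(-1, 48728)) = Rational(-20641, 24364)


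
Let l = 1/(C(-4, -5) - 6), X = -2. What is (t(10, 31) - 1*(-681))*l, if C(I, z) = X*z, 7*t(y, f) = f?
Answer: 2399/14 ≈ 171.36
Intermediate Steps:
t(y, f) = f/7
C(I, z) = -2*z
l = ¼ (l = 1/(-2*(-5) - 6) = 1/(10 - 6) = 1/4 = ¼ ≈ 0.25000)
(t(10, 31) - 1*(-681))*l = ((⅐)*31 - 1*(-681))*(¼) = (31/7 + 681)*(¼) = (4798/7)*(¼) = 2399/14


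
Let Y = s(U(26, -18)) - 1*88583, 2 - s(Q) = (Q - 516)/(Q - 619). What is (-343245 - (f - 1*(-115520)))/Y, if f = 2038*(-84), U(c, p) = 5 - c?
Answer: 184046720/56692377 ≈ 3.2464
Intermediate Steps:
s(Q) = 2 - (-516 + Q)/(-619 + Q) (s(Q) = 2 - (Q - 516)/(Q - 619) = 2 - (-516 + Q)/(-619 + Q))
Y = -56692377/640 (Y = (-722 + (5 - 1*26))/(-619 + (5 - 1*26)) - 1*88583 = (-722 + (5 - 26))/(-619 + (5 - 26)) - 88583 = (-722 - 21)/(-619 - 21) - 88583 = -743/(-640) - 88583 = -1/640*(-743) - 88583 = 743/640 - 88583 = -56692377/640 ≈ -88582.)
f = -171192
(-343245 - (f - 1*(-115520)))/Y = (-343245 - (-171192 - 1*(-115520)))/(-56692377/640) = (-343245 - (-171192 + 115520))*(-640/56692377) = (-343245 - 1*(-55672))*(-640/56692377) = (-343245 + 55672)*(-640/56692377) = -287573*(-640/56692377) = 184046720/56692377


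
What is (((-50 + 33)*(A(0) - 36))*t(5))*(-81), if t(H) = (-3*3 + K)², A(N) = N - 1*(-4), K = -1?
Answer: -4406400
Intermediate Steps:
A(N) = 4 + N (A(N) = N + 4 = 4 + N)
t(H) = 100 (t(H) = (-3*3 - 1)² = (-9 - 1)² = (-10)² = 100)
(((-50 + 33)*(A(0) - 36))*t(5))*(-81) = (((-50 + 33)*((4 + 0) - 36))*100)*(-81) = (-17*(4 - 36)*100)*(-81) = (-17*(-32)*100)*(-81) = (544*100)*(-81) = 54400*(-81) = -4406400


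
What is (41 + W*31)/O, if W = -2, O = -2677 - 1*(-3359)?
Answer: -21/682 ≈ -0.030792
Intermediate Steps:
O = 682 (O = -2677 + 3359 = 682)
(41 + W*31)/O = (41 - 2*31)/682 = (41 - 62)*(1/682) = -21*1/682 = -21/682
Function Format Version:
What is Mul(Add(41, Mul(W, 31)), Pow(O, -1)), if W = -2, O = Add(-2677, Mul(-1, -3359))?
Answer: Rational(-21, 682) ≈ -0.030792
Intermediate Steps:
O = 682 (O = Add(-2677, 3359) = 682)
Mul(Add(41, Mul(W, 31)), Pow(O, -1)) = Mul(Add(41, Mul(-2, 31)), Pow(682, -1)) = Mul(Add(41, -62), Rational(1, 682)) = Mul(-21, Rational(1, 682)) = Rational(-21, 682)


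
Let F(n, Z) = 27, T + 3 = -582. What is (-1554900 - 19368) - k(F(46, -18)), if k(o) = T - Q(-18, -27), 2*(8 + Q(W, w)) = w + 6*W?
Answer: -3147517/2 ≈ -1.5738e+6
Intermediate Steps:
T = -585 (T = -3 - 582 = -585)
Q(W, w) = -8 + w/2 + 3*W (Q(W, w) = -8 + (w + 6*W)/2 = -8 + (w/2 + 3*W) = -8 + w/2 + 3*W)
k(o) = -1019/2 (k(o) = -585 - (-8 + (1/2)*(-27) + 3*(-18)) = -585 - (-8 - 27/2 - 54) = -585 - 1*(-151/2) = -585 + 151/2 = -1019/2)
(-1554900 - 19368) - k(F(46, -18)) = (-1554900 - 19368) - 1*(-1019/2) = -1574268 + 1019/2 = -3147517/2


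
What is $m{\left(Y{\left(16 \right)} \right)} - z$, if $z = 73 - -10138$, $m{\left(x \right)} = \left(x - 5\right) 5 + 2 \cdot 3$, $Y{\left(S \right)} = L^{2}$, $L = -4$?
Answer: $-10150$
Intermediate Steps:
$Y{\left(S \right)} = 16$ ($Y{\left(S \right)} = \left(-4\right)^{2} = 16$)
$m{\left(x \right)} = -19 + 5 x$ ($m{\left(x \right)} = \left(-5 + x\right) 5 + 6 = \left(-25 + 5 x\right) + 6 = -19 + 5 x$)
$z = 10211$ ($z = 73 + 10138 = 10211$)
$m{\left(Y{\left(16 \right)} \right)} - z = \left(-19 + 5 \cdot 16\right) - 10211 = \left(-19 + 80\right) - 10211 = 61 - 10211 = -10150$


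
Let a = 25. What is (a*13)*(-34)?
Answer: -11050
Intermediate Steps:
(a*13)*(-34) = (25*13)*(-34) = 325*(-34) = -11050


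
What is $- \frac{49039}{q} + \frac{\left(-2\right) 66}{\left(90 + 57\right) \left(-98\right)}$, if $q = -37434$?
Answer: $\frac{118566187}{89879034} \approx 1.3192$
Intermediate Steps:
$- \frac{49039}{q} + \frac{\left(-2\right) 66}{\left(90 + 57\right) \left(-98\right)} = - \frac{49039}{-37434} + \frac{\left(-2\right) 66}{\left(90 + 57\right) \left(-98\right)} = \left(-49039\right) \left(- \frac{1}{37434}\right) - \frac{132}{147 \left(-98\right)} = \frac{49039}{37434} - \frac{132}{-14406} = \frac{49039}{37434} - - \frac{22}{2401} = \frac{49039}{37434} + \frac{22}{2401} = \frac{118566187}{89879034}$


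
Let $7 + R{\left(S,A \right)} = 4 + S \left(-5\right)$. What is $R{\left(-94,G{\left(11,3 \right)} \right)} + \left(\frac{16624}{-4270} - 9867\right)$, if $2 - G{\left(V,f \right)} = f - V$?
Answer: $- \frac{20077312}{2135} \approx -9403.9$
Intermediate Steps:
$G{\left(V,f \right)} = 2 + V - f$ ($G{\left(V,f \right)} = 2 - \left(f - V\right) = 2 + \left(V - f\right) = 2 + V - f$)
$R{\left(S,A \right)} = -3 - 5 S$ ($R{\left(S,A \right)} = -7 + \left(4 + S \left(-5\right)\right) = -7 - \left(-4 + 5 S\right) = -3 - 5 S$)
$R{\left(-94,G{\left(11,3 \right)} \right)} + \left(\frac{16624}{-4270} - 9867\right) = \left(-3 - -470\right) + \left(\frac{16624}{-4270} - 9867\right) = \left(-3 + 470\right) + \left(16624 \left(- \frac{1}{4270}\right) - 9867\right) = 467 - \frac{21074357}{2135} = - \frac{20077312}{2135}$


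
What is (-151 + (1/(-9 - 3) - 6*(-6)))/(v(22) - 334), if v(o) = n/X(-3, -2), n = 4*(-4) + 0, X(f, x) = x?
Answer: 1381/3912 ≈ 0.35302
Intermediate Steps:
n = -16 (n = -16 + 0 = -16)
v(o) = 8 (v(o) = -16/(-2) = -16*(-½) = 8)
(-151 + (1/(-9 - 3) - 6*(-6)))/(v(22) - 334) = (-151 + (1/(-9 - 3) - 6*(-6)))/(8 - 334) = (-151 + (1/(-12) + 36))/(-326) = (-151 + (-1/12 + 36))*(-1/326) = (-151 + 431/12)*(-1/326) = -1381/12*(-1/326) = 1381/3912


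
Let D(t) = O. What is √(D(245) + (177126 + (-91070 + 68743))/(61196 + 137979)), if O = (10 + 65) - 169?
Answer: I*√147928475517/39835 ≈ 9.6552*I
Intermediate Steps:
O = -94 (O = 75 - 169 = -94)
D(t) = -94
√(D(245) + (177126 + (-91070 + 68743))/(61196 + 137979)) = √(-94 + (177126 + (-91070 + 68743))/(61196 + 137979)) = √(-94 + (177126 - 22327)/199175) = √(-94 + 154799*(1/199175)) = √(-94 + 154799/199175) = √(-18567651/199175) = I*√147928475517/39835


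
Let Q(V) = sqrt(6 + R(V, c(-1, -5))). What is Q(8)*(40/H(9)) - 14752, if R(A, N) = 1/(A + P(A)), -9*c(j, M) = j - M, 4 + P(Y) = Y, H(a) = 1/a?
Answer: -14752 + 60*sqrt(219) ≈ -13864.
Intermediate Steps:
P(Y) = -4 + Y
c(j, M) = -j/9 + M/9 (c(j, M) = -(j - M)/9 = -j/9 + M/9)
R(A, N) = 1/(-4 + 2*A) (R(A, N) = 1/(A + (-4 + A)) = 1/(-4 + 2*A))
Q(V) = sqrt(6 + 1/(2*(-2 + V)))
Q(8)*(40/H(9)) - 14752 = (sqrt(2)*sqrt((-23 + 12*8)/(-2 + 8))/2)*(40/(1/9)) - 14752 = (sqrt(2)*sqrt((-23 + 96)/6)/2)*(40/(1/9)) - 14752 = (sqrt(2)*sqrt((1/6)*73)/2)*(40*9) - 14752 = (sqrt(2)*sqrt(73/6)/2)*360 - 14752 = (sqrt(2)*(sqrt(438)/6)/2)*360 - 14752 = (sqrt(219)/6)*360 - 14752 = 60*sqrt(219) - 14752 = -14752 + 60*sqrt(219)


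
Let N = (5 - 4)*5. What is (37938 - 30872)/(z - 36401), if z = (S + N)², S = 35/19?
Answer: -2550826/13123861 ≈ -0.19437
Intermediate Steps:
N = 5 (N = 1*5 = 5)
S = 35/19 (S = 35*(1/19) = 35/19 ≈ 1.8421)
z = 16900/361 (z = (35/19 + 5)² = (130/19)² = 16900/361 ≈ 46.814)
(37938 - 30872)/(z - 36401) = (37938 - 30872)/(16900/361 - 36401) = 7066/(-13123861/361) = 7066*(-361/13123861) = -2550826/13123861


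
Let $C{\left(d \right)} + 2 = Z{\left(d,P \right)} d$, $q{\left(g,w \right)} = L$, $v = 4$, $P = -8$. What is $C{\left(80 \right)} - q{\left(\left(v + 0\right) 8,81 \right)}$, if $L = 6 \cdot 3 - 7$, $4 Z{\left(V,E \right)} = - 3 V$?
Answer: $-4813$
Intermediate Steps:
$Z{\left(V,E \right)} = - \frac{3 V}{4}$ ($Z{\left(V,E \right)} = \frac{\left(-3\right) V}{4} = - \frac{3 V}{4}$)
$L = 11$ ($L = 18 - 7 = 11$)
$q{\left(g,w \right)} = 11$
$C{\left(d \right)} = -2 - \frac{3 d^{2}}{4}$ ($C{\left(d \right)} = -2 + - \frac{3 d}{4} d = -2 - \frac{3 d^{2}}{4}$)
$C{\left(80 \right)} - q{\left(\left(v + 0\right) 8,81 \right)} = \left(-2 - \frac{3 \cdot 80^{2}}{4}\right) - 11 = \left(-2 - 4800\right) - 11 = -4802 - 11 = -4813$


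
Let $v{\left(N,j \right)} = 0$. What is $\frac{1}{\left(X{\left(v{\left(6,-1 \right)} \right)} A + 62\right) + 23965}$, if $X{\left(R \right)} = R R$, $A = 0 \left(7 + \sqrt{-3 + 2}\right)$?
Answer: $\frac{1}{24027} \approx 4.162 \cdot 10^{-5}$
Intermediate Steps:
$A = 0$ ($A = 0 \left(7 + \sqrt{-1}\right) = 0 \left(7 + i\right) = 0$)
$X{\left(R \right)} = R^{2}$
$\frac{1}{\left(X{\left(v{\left(6,-1 \right)} \right)} A + 62\right) + 23965} = \frac{1}{\left(0^{2} \cdot 0 + 62\right) + 23965} = \frac{1}{\left(0 \cdot 0 + 62\right) + 23965} = \frac{1}{\left(0 + 62\right) + 23965} = \frac{1}{62 + 23965} = \frac{1}{24027}$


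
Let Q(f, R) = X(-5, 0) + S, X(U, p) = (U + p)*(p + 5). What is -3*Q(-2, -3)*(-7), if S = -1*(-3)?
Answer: -462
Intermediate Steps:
S = 3
X(U, p) = (5 + p)*(U + p) (X(U, p) = (U + p)*(5 + p) = (5 + p)*(U + p))
Q(f, R) = -22 (Q(f, R) = (0² + 5*(-5) + 5*0 - 5*0) + 3 = (0 - 25 + 0 + 0) + 3 = -25 + 3 = -22)
-3*Q(-2, -3)*(-7) = -3*(-22)*(-7) = 66*(-7) = -462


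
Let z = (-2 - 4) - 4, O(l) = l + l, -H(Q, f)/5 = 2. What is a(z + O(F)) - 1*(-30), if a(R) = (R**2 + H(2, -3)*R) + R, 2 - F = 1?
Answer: 166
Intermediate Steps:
F = 1 (F = 2 - 1*1 = 2 - 1 = 1)
H(Q, f) = -10 (H(Q, f) = -5*2 = -10)
O(l) = 2*l
z = -10 (z = -6 - 4 = -10)
a(R) = R**2 - 9*R (a(R) = (R**2 - 10*R) + R = R**2 - 9*R)
a(z + O(F)) - 1*(-30) = (-10 + 2*1)*(-9 + (-10 + 2*1)) - 1*(-30) = (-10 + 2)*(-9 + (-10 + 2)) + 30 = -8*(-9 - 8) + 30 = -8*(-17) + 30 = 136 + 30 = 166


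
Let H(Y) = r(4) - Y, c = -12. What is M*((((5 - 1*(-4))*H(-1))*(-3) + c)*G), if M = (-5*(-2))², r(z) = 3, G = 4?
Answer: -48000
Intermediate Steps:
H(Y) = 3 - Y
M = 100 (M = 10² = 100)
M*((((5 - 1*(-4))*H(-1))*(-3) + c)*G) = 100*((((5 - 1*(-4))*(3 - 1*(-1)))*(-3) - 12)*4) = 100*((((5 + 4)*(3 + 1))*(-3) - 12)*4) = 100*(((9*4)*(-3) - 12)*4) = 100*((36*(-3) - 12)*4) = 100*((-108 - 12)*4) = 100*(-120*4) = 100*(-480) = -48000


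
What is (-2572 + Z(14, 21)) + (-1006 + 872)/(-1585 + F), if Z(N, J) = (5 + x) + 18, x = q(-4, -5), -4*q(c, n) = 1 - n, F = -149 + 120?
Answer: -4116373/1614 ≈ -2550.4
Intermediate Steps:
F = -29
q(c, n) = -¼ + n/4 (q(c, n) = -(1 - n)/4 = -¼ + n/4)
x = -3/2 (x = -¼ + (¼)*(-5) = -¼ - 5/4 = -3/2 ≈ -1.5000)
Z(N, J) = 43/2 (Z(N, J) = (5 - 3/2) + 18 = 7/2 + 18 = 43/2)
(-2572 + Z(14, 21)) + (-1006 + 872)/(-1585 + F) = (-2572 + 43/2) + (-1006 + 872)/(-1585 - 29) = -5101/2 - 134/(-1614) = -5101/2 - 134*(-1/1614) = -5101/2 + 67/807 = -4116373/1614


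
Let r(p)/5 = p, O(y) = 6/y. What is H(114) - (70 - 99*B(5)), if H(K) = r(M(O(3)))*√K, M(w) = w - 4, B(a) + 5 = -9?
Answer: -1456 - 10*√114 ≈ -1562.8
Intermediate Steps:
B(a) = -14 (B(a) = -5 - 9 = -14)
M(w) = -4 + w
r(p) = 5*p
H(K) = -10*√K (H(K) = (5*(-4 + 6/3))*√K = (5*(-4 + 6*(⅓)))*√K = (5*(-4 + 2))*√K = (5*(-2))*√K = -10*√K)
H(114) - (70 - 99*B(5)) = -10*√114 - (70 - 99*(-14)) = -10*√114 - (70 + 1386) = -10*√114 - 1*1456 = -10*√114 - 1456 = -1456 - 10*√114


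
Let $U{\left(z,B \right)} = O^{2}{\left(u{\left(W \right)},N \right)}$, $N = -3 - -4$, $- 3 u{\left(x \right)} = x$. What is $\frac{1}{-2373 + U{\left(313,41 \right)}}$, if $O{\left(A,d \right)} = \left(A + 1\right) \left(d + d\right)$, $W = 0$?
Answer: $- \frac{1}{2369} \approx -0.00042212$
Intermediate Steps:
$u{\left(x \right)} = - \frac{x}{3}$
$N = 1$ ($N = -3 + 4 = 1$)
$O{\left(A,d \right)} = 2 d \left(1 + A\right)$ ($O{\left(A,d \right)} = \left(1 + A\right) 2 d = 2 d \left(1 + A\right)$)
$U{\left(z,B \right)} = 4$ ($U{\left(z,B \right)} = \left(2 \cdot 1 \left(1 - 0\right)\right)^{2} = \left(2 \cdot 1 \left(1 + 0\right)\right)^{2} = \left(2 \cdot 1 \cdot 1\right)^{2} = 2^{2} = 4$)
$\frac{1}{-2373 + U{\left(313,41 \right)}} = \frac{1}{-2373 + 4} = \frac{1}{-2369} = - \frac{1}{2369}$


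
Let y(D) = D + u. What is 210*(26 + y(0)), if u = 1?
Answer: 5670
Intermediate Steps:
y(D) = 1 + D (y(D) = D + 1 = 1 + D)
210*(26 + y(0)) = 210*(26 + (1 + 0)) = 210*(26 + 1) = 210*27 = 5670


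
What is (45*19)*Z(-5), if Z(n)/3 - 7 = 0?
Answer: 17955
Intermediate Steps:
Z(n) = 21 (Z(n) = 21 + 3*0 = 21 + 0 = 21)
(45*19)*Z(-5) = (45*19)*21 = 855*21 = 17955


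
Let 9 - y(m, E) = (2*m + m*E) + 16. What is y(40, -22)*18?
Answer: 14274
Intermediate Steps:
y(m, E) = -7 - 2*m - E*m (y(m, E) = 9 - ((2*m + m*E) + 16) = 9 - ((2*m + E*m) + 16) = 9 - (16 + 2*m + E*m) = 9 + (-16 - 2*m - E*m) = -7 - 2*m - E*m)
y(40, -22)*18 = (-7 - 2*40 - 1*(-22)*40)*18 = (-7 - 80 + 880)*18 = 793*18 = 14274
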